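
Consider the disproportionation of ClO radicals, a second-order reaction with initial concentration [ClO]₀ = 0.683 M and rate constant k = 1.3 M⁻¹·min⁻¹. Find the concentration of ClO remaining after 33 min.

0.02254 M

Step 1: For a second-order reaction: 1/[ClO] = 1/[ClO]₀ + kt
Step 2: 1/[ClO] = 1/0.683 + 1.3 × 33
Step 3: 1/[ClO] = 1.464 + 42.9 = 44.36
Step 4: [ClO] = 1/44.36 = 0.02254 M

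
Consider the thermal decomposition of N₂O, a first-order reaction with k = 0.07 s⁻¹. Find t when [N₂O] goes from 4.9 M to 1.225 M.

19.8 s

Step 1: For first-order: t = ln([N₂O]₀/[N₂O])/k
Step 2: t = ln(4.9/1.225)/0.07
Step 3: t = ln(4)/0.07
Step 4: t = 1.386/0.07 = 19.8 s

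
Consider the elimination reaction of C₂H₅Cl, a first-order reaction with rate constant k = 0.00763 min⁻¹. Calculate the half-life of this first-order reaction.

90.84 min

Step 1: For a first-order reaction, t₁/₂ = ln(2)/k
Step 2: t₁/₂ = ln(2)/0.00763
Step 3: t₁/₂ = 0.6931/0.00763 = 90.84 min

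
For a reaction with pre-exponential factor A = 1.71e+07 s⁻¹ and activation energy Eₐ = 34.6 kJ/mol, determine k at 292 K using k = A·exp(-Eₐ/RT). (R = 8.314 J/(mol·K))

1.10e+01 s⁻¹

Step 1: Use the Arrhenius equation: k = A × exp(-Eₐ/RT)
Step 2: Convert Eₐ to J/mol: 34.6 kJ/mol = 34600 J/mol
Step 3: Calculate the exponent: -Eₐ/(RT) = -34600/(8.314 × 292) = -14.25224
Step 4: k = 1.71e+07 × exp(-14.25224)
Step 5: k = 1.71e+07 × 6.46146e-07 = 1.1049e+01 s⁻¹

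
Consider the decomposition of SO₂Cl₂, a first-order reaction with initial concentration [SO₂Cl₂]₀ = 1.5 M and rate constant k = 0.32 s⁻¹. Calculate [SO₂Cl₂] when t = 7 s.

0.1597 M

Step 1: For a first-order reaction: [SO₂Cl₂] = [SO₂Cl₂]₀ × e^(-kt)
Step 2: [SO₂Cl₂] = 1.5 × e^(-0.32 × 7)
Step 3: [SO₂Cl₂] = 1.5 × e^(-2.24)
Step 4: [SO₂Cl₂] = 1.5 × 0.106459 = 0.1597 M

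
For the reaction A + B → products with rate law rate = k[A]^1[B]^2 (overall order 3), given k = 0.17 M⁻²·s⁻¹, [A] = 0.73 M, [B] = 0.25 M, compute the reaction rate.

0.007756 M/s

Step 1: The rate law is rate = k[A]^1[B]^2, overall order = 1+2 = 3
Step 2: Substitute values: rate = 0.17 × (0.73)^1 × (0.25)^2
Step 3: rate = 0.17 × 0.73 × 0.0625 = 0.00775625 M/s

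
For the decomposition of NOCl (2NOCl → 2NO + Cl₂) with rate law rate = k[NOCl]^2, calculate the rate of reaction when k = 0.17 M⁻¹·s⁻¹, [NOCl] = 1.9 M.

0.6137 M/s

Step 1: Identify the rate law: rate = k[NOCl]^2
Step 2: Substitute values: rate = 0.17 × (1.9)^2
Step 3: Calculate: rate = 0.17 × 3.61 = 0.6137 M/s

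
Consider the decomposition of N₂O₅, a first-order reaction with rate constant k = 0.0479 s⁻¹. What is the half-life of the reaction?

14.47 s

Step 1: For a first-order reaction, t₁/₂ = ln(2)/k
Step 2: t₁/₂ = ln(2)/0.0479
Step 3: t₁/₂ = 0.6931/0.0479 = 14.47 s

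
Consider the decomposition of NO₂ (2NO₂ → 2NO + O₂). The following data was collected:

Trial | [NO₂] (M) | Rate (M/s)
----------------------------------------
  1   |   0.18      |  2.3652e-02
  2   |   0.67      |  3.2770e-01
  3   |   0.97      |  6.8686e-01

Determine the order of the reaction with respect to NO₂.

second order (2)

Step 1: Compare trials to find order n where rate₂/rate₁ = ([NO₂]₂/[NO₂]₁)^n
Step 2: rate₂/rate₁ = 3.2770e-01/2.3652e-02 = 13.85
Step 3: [NO₂]₂/[NO₂]₁ = 0.67/0.18 = 3.722
Step 4: n = ln(13.85)/ln(3.722) = 2.00 ≈ 2
Step 5: The reaction is second order in NO₂.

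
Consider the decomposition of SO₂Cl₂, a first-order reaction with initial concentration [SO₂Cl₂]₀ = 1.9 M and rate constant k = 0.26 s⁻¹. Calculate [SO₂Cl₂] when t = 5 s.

0.5178 M

Step 1: For a first-order reaction: [SO₂Cl₂] = [SO₂Cl₂]₀ × e^(-kt)
Step 2: [SO₂Cl₂] = 1.9 × e^(-0.26 × 5)
Step 3: [SO₂Cl₂] = 1.9 × e^(-1.3)
Step 4: [SO₂Cl₂] = 1.9 × 0.272532 = 0.5178 M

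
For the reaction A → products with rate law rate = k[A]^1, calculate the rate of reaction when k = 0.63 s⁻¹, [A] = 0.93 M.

0.5859 M/s

Step 1: Identify the rate law: rate = k[A]^1
Step 2: Substitute values: rate = 0.63 × (0.93)^1
Step 3: Calculate: rate = 0.63 × 0.93 = 0.5859 M/s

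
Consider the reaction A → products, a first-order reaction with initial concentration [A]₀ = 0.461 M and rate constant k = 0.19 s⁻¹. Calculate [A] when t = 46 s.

7.378e-05 M

Step 1: For a first-order reaction: [A] = [A]₀ × e^(-kt)
Step 2: [A] = 0.461 × e^(-0.19 × 46)
Step 3: [A] = 0.461 × e^(-8.74)
Step 4: [A] = 0.461 × 0.000160054 = 7.378e-05 M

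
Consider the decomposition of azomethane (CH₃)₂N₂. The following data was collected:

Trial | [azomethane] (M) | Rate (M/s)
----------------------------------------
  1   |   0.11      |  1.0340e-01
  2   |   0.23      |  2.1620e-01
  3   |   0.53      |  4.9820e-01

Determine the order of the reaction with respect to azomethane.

first order (1)

Step 1: Compare trials to find order n where rate₂/rate₁ = ([azomethane]₂/[azomethane]₁)^n
Step 2: rate₂/rate₁ = 2.1620e-01/1.0340e-01 = 2.091
Step 3: [azomethane]₂/[azomethane]₁ = 0.23/0.11 = 2.091
Step 4: n = ln(2.091)/ln(2.091) = 1.00 ≈ 1
Step 5: The reaction is first order in azomethane.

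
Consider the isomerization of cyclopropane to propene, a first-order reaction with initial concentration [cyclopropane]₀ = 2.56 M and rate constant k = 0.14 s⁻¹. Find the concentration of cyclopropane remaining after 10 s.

0.6313 M

Step 1: For a first-order reaction: [cyclopropane] = [cyclopropane]₀ × e^(-kt)
Step 2: [cyclopropane] = 2.56 × e^(-0.14 × 10)
Step 3: [cyclopropane] = 2.56 × e^(-1.4)
Step 4: [cyclopropane] = 2.56 × 0.246597 = 0.6313 M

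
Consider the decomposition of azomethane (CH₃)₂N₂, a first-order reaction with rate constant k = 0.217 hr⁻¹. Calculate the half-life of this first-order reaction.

3.194 hr

Step 1: For a first-order reaction, t₁/₂ = ln(2)/k
Step 2: t₁/₂ = ln(2)/0.217
Step 3: t₁/₂ = 0.6931/0.217 = 3.194 hr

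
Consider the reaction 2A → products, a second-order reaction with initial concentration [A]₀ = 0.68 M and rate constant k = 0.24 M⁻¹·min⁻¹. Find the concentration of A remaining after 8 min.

0.2949 M

Step 1: For a second-order reaction: 1/[A] = 1/[A]₀ + kt
Step 2: 1/[A] = 1/0.68 + 0.24 × 8
Step 3: 1/[A] = 1.471 + 1.92 = 3.391
Step 4: [A] = 1/3.391 = 0.2949 M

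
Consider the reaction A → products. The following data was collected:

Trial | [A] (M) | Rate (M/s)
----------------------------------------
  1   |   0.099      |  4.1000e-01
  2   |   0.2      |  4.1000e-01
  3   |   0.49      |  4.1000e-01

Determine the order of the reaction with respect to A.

zeroth order (0)

Step 1: Compare trials - when concentration changes, rate stays constant.
Step 2: rate₂/rate₁ = 4.1000e-01/4.1000e-01 = 1
Step 3: [A]₂/[A]₁ = 0.2/0.099 = 2.02
Step 4: Since rate ratio ≈ (conc ratio)^0, the reaction is zeroth order.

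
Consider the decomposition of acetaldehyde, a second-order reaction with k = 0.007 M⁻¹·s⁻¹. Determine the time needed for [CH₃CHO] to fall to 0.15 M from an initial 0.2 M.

238.1 s

Step 1: For second-order: t = (1/[CH₃CHO] - 1/[CH₃CHO]₀)/k
Step 2: t = (1/0.15 - 1/0.2)/0.007
Step 3: t = (6.667 - 5)/0.007
Step 4: t = 1.667/0.007 = 238.1 s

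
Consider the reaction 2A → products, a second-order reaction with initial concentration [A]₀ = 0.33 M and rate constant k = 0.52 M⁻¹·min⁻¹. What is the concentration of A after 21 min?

0.07168 M

Step 1: For a second-order reaction: 1/[A] = 1/[A]₀ + kt
Step 2: 1/[A] = 1/0.33 + 0.52 × 21
Step 3: 1/[A] = 3.03 + 10.92 = 13.95
Step 4: [A] = 1/13.95 = 0.07168 M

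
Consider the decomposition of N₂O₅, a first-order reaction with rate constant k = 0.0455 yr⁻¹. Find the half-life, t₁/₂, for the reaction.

15.23 yr

Step 1: For a first-order reaction, t₁/₂ = ln(2)/k
Step 2: t₁/₂ = ln(2)/0.0455
Step 3: t₁/₂ = 0.6931/0.0455 = 15.23 yr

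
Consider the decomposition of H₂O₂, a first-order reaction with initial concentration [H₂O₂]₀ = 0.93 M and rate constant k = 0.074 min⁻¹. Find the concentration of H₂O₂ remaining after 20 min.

0.2117 M

Step 1: For a first-order reaction: [H₂O₂] = [H₂O₂]₀ × e^(-kt)
Step 2: [H₂O₂] = 0.93 × e^(-0.074 × 20)
Step 3: [H₂O₂] = 0.93 × e^(-1.48)
Step 4: [H₂O₂] = 0.93 × 0.227638 = 0.2117 M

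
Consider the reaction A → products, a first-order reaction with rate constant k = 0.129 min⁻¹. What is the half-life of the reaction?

5.373 min

Step 1: For a first-order reaction, t₁/₂ = ln(2)/k
Step 2: t₁/₂ = ln(2)/0.129
Step 3: t₁/₂ = 0.6931/0.129 = 5.373 min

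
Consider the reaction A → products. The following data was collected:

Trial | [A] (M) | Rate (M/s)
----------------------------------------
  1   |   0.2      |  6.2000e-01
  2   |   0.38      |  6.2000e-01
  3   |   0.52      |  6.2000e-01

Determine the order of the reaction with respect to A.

zeroth order (0)

Step 1: Compare trials - when concentration changes, rate stays constant.
Step 2: rate₂/rate₁ = 6.2000e-01/6.2000e-01 = 1
Step 3: [A]₂/[A]₁ = 0.38/0.2 = 1.9
Step 4: Since rate ratio ≈ (conc ratio)^0, the reaction is zeroth order.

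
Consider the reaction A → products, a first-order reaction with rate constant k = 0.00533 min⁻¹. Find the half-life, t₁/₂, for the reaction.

130 min

Step 1: For a first-order reaction, t₁/₂ = ln(2)/k
Step 2: t₁/₂ = ln(2)/0.00533
Step 3: t₁/₂ = 0.6931/0.00533 = 130 min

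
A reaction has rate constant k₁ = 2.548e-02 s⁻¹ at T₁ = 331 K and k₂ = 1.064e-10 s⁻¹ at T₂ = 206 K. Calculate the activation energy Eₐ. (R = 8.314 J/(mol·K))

87.5 kJ/mol

Step 1: Use the two-temperature Arrhenius form: ln(k₂/k₁) = -Eₐ/R × (1/T₂ - 1/T₁)
Step 2: ln(k₂/k₁) = ln(1.064e-10/2.548e-02) = ln(4.17582e-09) = -19.294
Step 3: 1/T₂ - 1/T₁ = 1/206 - 1/331 = 1.833221e-03 K⁻¹
Step 4: Eₐ = -R × ln(k₂/k₁) / (1/T₂ - 1/T₁) = -8.314 × -19.294 / 1.833221e-03
Step 5: Eₐ = 8.7502e+04 J/mol = 87.5 kJ/mol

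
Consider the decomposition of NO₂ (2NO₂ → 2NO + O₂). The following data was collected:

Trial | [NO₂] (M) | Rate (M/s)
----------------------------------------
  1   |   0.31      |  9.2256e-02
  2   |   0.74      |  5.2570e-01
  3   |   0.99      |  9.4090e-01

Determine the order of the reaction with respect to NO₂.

second order (2)

Step 1: Compare trials to find order n where rate₂/rate₁ = ([NO₂]₂/[NO₂]₁)^n
Step 2: rate₂/rate₁ = 5.2570e-01/9.2256e-02 = 5.698
Step 3: [NO₂]₂/[NO₂]₁ = 0.74/0.31 = 2.387
Step 4: n = ln(5.698)/ln(2.387) = 2.00 ≈ 2
Step 5: The reaction is second order in NO₂.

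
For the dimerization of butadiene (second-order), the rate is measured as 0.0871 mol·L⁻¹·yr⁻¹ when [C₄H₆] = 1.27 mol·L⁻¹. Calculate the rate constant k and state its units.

0.054 (mol·L⁻¹)⁻¹·yr⁻¹

Step 1: rate = k[C₄H₆]^2, so k = rate / [C₄H₆]^2.
Step 2: k = 0.0871 / (1.27)^2 = 0.0871 / 1.613.
Step 3: k = 0.054 (mol·L⁻¹)⁻¹·yr⁻¹.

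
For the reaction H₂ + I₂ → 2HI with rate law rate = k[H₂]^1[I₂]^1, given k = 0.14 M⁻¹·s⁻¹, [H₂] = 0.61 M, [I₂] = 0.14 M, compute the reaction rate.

0.01196 M/s

Step 1: The rate law is rate = k[H₂]^1[I₂]^1
Step 2: Substitute: rate = 0.14 × (0.61)^1 × (0.14)^1
Step 3: rate = 0.14 × 0.61 × 0.14 = 0.011956 M/s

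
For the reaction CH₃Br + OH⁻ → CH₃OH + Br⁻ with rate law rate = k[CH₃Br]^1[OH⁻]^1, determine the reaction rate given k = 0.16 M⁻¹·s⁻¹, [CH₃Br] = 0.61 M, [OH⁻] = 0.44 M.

0.04294 M/s

Step 1: The rate law is rate = k[CH₃Br]^1[OH⁻]^1
Step 2: Substitute: rate = 0.16 × (0.61)^1 × (0.44)^1
Step 3: rate = 0.16 × 0.61 × 0.44 = 0.042944 M/s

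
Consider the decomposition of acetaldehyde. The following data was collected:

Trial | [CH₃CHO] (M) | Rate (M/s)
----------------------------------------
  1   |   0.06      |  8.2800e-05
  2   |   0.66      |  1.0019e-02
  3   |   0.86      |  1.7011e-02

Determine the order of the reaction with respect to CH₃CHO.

second order (2)

Step 1: Compare trials to find order n where rate₂/rate₁ = ([CH₃CHO]₂/[CH₃CHO]₁)^n
Step 2: rate₂/rate₁ = 1.0019e-02/8.2800e-05 = 121
Step 3: [CH₃CHO]₂/[CH₃CHO]₁ = 0.66/0.06 = 11
Step 4: n = ln(121)/ln(11) = 2.00 ≈ 2
Step 5: The reaction is second order in CH₃CHO.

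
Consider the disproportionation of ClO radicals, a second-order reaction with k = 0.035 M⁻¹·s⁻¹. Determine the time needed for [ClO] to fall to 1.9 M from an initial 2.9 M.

5.185 s

Step 1: For second-order: t = (1/[ClO] - 1/[ClO]₀)/k
Step 2: t = (1/1.9 - 1/2.9)/0.035
Step 3: t = (0.5263 - 0.3448)/0.035
Step 4: t = 0.1815/0.035 = 5.185 s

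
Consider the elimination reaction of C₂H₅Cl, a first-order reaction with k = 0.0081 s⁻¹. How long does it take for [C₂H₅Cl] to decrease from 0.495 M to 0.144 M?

152.4 s

Step 1: For first-order: t = ln([C₂H₅Cl]₀/[C₂H₅Cl])/k
Step 2: t = ln(0.495/0.144)/0.0081
Step 3: t = ln(3.438)/0.0081
Step 4: t = 1.235/0.0081 = 152.4 s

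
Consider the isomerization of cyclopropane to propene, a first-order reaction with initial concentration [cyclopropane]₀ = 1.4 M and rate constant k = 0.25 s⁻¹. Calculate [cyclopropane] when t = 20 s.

0.009433 M

Step 1: For a first-order reaction: [cyclopropane] = [cyclopropane]₀ × e^(-kt)
Step 2: [cyclopropane] = 1.4 × e^(-0.25 × 20)
Step 3: [cyclopropane] = 1.4 × e^(-5)
Step 4: [cyclopropane] = 1.4 × 0.00673795 = 0.009433 M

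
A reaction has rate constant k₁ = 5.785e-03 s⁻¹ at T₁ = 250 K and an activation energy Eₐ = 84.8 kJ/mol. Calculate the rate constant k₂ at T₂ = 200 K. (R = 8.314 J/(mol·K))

2.151e-07 s⁻¹

Step 1: Use the two-temperature Arrhenius form: ln(k₂/k₁) = -Eₐ/R × (1/T₂ - 1/T₁)
Step 2: Convert Eₐ to J/mol: 84.8 kJ/mol = 84800 J/mol
Step 3: 1/T₂ - 1/T₁ = 1/200 - 1/250 = 1.000000e-03 K⁻¹
Step 4: ln(k₂/k₁) = -84800/8.314 × 1.000000e-03 = -10.19966
Step 5: k₂ = k₁ × exp(-10.19966) = 5.785e-03 × 3.71830e-05 = 2.151e-07 s⁻¹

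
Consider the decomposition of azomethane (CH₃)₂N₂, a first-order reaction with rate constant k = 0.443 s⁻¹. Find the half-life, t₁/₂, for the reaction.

1.565 s

Step 1: For a first-order reaction, t₁/₂ = ln(2)/k
Step 2: t₁/₂ = ln(2)/0.443
Step 3: t₁/₂ = 0.6931/0.443 = 1.565 s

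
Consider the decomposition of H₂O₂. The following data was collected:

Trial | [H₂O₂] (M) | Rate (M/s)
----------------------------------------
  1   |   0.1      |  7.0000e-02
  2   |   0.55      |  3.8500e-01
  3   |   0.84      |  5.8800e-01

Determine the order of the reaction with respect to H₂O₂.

first order (1)

Step 1: Compare trials to find order n where rate₂/rate₁ = ([H₂O₂]₂/[H₂O₂]₁)^n
Step 2: rate₂/rate₁ = 3.8500e-01/7.0000e-02 = 5.5
Step 3: [H₂O₂]₂/[H₂O₂]₁ = 0.55/0.1 = 5.5
Step 4: n = ln(5.5)/ln(5.5) = 1.00 ≈ 1
Step 5: The reaction is first order in H₂O₂.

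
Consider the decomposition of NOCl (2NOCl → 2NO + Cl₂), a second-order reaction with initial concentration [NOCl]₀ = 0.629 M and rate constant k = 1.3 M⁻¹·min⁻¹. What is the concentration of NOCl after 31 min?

0.02387 M

Step 1: For a second-order reaction: 1/[NOCl] = 1/[NOCl]₀ + kt
Step 2: 1/[NOCl] = 1/0.629 + 1.3 × 31
Step 3: 1/[NOCl] = 1.59 + 40.3 = 41.89
Step 4: [NOCl] = 1/41.89 = 0.02387 M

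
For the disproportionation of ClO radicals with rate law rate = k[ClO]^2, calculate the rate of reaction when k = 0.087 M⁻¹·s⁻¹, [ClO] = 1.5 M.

0.1957 M/s

Step 1: Identify the rate law: rate = k[ClO]^2
Step 2: Substitute values: rate = 0.087 × (1.5)^2
Step 3: Calculate: rate = 0.087 × 2.25 = 0.19575 M/s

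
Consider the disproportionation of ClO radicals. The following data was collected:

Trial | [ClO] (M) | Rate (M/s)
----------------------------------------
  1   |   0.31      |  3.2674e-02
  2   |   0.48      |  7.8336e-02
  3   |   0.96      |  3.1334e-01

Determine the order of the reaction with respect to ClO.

second order (2)

Step 1: Compare trials to find order n where rate₂/rate₁ = ([ClO]₂/[ClO]₁)^n
Step 2: rate₂/rate₁ = 7.8336e-02/3.2674e-02 = 2.398
Step 3: [ClO]₂/[ClO]₁ = 0.48/0.31 = 1.548
Step 4: n = ln(2.398)/ln(1.548) = 2.00 ≈ 2
Step 5: The reaction is second order in ClO.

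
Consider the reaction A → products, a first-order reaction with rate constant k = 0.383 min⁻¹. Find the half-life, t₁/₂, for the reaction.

1.81 min

Step 1: For a first-order reaction, t₁/₂ = ln(2)/k
Step 2: t₁/₂ = ln(2)/0.383
Step 3: t₁/₂ = 0.6931/0.383 = 1.81 min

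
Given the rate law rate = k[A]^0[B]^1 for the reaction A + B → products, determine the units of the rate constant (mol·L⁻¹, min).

min⁻¹

Step 1: Overall order = 0 + 1 = 1.
Step 2: rate has units mol·L⁻¹·min⁻¹; [A]^0[B]^1 has units (mol·L⁻¹)^1.
Step 3: k = rate/([A]^0[B]^1), so units of k = (mol·L⁻¹)^(1-1)·min⁻¹ = min⁻¹.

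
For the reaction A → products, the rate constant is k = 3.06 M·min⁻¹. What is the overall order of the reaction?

zeroth order (0)

Step 1: The units of k for an nth-order reaction are (concentration)^(1-n)·(time)⁻¹.
Step 2: Here k has units M·min⁻¹, so the concentration exponent is 1.
Step 3: 1 - n = 1 ⇒ n = 0. The reaction is zeroth order.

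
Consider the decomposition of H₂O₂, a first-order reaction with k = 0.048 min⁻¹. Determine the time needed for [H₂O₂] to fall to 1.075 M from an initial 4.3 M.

28.88 min

Step 1: For first-order: t = ln([H₂O₂]₀/[H₂O₂])/k
Step 2: t = ln(4.3/1.075)/0.048
Step 3: t = ln(4)/0.048
Step 4: t = 1.386/0.048 = 28.88 min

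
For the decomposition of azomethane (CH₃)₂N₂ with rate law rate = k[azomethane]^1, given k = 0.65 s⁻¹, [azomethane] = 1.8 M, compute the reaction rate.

1.17 M/s

Step 1: Identify the rate law: rate = k[azomethane]^1
Step 2: Substitute values: rate = 0.65 × (1.8)^1
Step 3: Calculate: rate = 0.65 × 1.8 = 1.17 M/s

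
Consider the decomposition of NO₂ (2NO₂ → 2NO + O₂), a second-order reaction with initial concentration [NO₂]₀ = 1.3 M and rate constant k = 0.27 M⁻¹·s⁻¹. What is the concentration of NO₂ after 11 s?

0.2674 M

Step 1: For a second-order reaction: 1/[NO₂] = 1/[NO₂]₀ + kt
Step 2: 1/[NO₂] = 1/1.3 + 0.27 × 11
Step 3: 1/[NO₂] = 0.7692 + 2.97 = 3.739
Step 4: [NO₂] = 1/3.739 = 0.2674 M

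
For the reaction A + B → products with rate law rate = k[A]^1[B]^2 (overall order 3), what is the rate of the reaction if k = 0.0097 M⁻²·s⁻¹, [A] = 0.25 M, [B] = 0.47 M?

0.0005357 M/s

Step 1: The rate law is rate = k[A]^1[B]^2, overall order = 1+2 = 3
Step 2: Substitute values: rate = 0.0097 × (0.25)^1 × (0.47)^2
Step 3: rate = 0.0097 × 0.25 × 0.2209 = 0.000535682 M/s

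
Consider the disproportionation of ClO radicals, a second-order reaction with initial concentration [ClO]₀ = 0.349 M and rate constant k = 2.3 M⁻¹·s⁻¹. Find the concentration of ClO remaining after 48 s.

0.008829 M

Step 1: For a second-order reaction: 1/[ClO] = 1/[ClO]₀ + kt
Step 2: 1/[ClO] = 1/0.349 + 2.3 × 48
Step 3: 1/[ClO] = 2.865 + 110.4 = 113.3
Step 4: [ClO] = 1/113.3 = 0.008829 M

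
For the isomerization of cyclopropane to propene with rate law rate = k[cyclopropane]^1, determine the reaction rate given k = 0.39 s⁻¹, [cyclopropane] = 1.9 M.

0.741 M/s

Step 1: Identify the rate law: rate = k[cyclopropane]^1
Step 2: Substitute values: rate = 0.39 × (1.9)^1
Step 3: Calculate: rate = 0.39 × 1.9 = 0.741 M/s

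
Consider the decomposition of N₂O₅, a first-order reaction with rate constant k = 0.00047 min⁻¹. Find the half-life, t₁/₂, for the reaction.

1475 min

Step 1: For a first-order reaction, t₁/₂ = ln(2)/k
Step 2: t₁/₂ = ln(2)/0.00047
Step 3: t₁/₂ = 0.6931/0.00047 = 1475 min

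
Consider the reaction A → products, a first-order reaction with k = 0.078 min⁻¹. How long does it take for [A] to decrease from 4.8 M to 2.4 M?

8.887 min

Step 1: For first-order: t = ln([A]₀/[A])/k
Step 2: t = ln(4.8/2.4)/0.078
Step 3: t = ln(2)/0.078
Step 4: t = 0.6931/0.078 = 8.887 min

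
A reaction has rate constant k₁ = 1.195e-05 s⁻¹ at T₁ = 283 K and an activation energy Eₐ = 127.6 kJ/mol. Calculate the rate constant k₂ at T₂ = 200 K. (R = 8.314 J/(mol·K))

2.009e-15 s⁻¹

Step 1: Use the two-temperature Arrhenius form: ln(k₂/k₁) = -Eₐ/R × (1/T₂ - 1/T₁)
Step 2: Convert Eₐ to J/mol: 127.6 kJ/mol = 127600 J/mol
Step 3: 1/T₂ - 1/T₁ = 1/200 - 1/283 = 1.466431e-03 K⁻¹
Step 4: ln(k₂/k₁) = -127600/8.314 × 1.466431e-03 = -22.50621
Step 5: k₂ = k₁ × exp(-22.50621) = 1.195e-05 × 1.68142e-10 = 2.009e-15 s⁻¹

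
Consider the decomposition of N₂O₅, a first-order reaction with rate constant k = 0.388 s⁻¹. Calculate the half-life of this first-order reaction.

1.786 s

Step 1: For a first-order reaction, t₁/₂ = ln(2)/k
Step 2: t₁/₂ = ln(2)/0.388
Step 3: t₁/₂ = 0.6931/0.388 = 1.786 s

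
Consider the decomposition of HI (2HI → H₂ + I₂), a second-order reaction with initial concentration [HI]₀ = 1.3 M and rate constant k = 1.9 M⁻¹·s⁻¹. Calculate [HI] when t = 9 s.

0.05596 M

Step 1: For a second-order reaction: 1/[HI] = 1/[HI]₀ + kt
Step 2: 1/[HI] = 1/1.3 + 1.9 × 9
Step 3: 1/[HI] = 0.7692 + 17.1 = 17.87
Step 4: [HI] = 1/17.87 = 0.05596 M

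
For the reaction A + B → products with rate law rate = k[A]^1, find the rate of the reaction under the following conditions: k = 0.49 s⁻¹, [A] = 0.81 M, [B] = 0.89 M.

0.3969 M/s

Step 1: The rate law is rate = k[A]^1
Step 2: Note that the rate does not depend on [B] (zero order in B).
Step 3: rate = 0.49 × (0.81)^1 = 0.3969 M/s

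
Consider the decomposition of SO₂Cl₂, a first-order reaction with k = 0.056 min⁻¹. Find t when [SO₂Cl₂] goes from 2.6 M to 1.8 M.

6.567 min

Step 1: For first-order: t = ln([SO₂Cl₂]₀/[SO₂Cl₂])/k
Step 2: t = ln(2.6/1.8)/0.056
Step 3: t = ln(1.444)/0.056
Step 4: t = 0.3677/0.056 = 6.567 min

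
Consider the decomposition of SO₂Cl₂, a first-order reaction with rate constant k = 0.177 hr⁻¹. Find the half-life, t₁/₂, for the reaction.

3.916 hr

Step 1: For a first-order reaction, t₁/₂ = ln(2)/k
Step 2: t₁/₂ = ln(2)/0.177
Step 3: t₁/₂ = 0.6931/0.177 = 3.916 hr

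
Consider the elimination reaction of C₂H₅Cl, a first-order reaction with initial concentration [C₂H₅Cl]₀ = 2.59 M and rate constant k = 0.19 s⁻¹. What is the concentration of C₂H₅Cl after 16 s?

0.1239 M

Step 1: For a first-order reaction: [C₂H₅Cl] = [C₂H₅Cl]₀ × e^(-kt)
Step 2: [C₂H₅Cl] = 2.59 × e^(-0.19 × 16)
Step 3: [C₂H₅Cl] = 2.59 × e^(-3.04)
Step 4: [C₂H₅Cl] = 2.59 × 0.0478349 = 0.1239 M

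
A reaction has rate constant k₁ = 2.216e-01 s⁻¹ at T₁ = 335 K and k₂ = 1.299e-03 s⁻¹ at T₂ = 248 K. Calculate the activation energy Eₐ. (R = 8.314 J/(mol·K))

40.8 kJ/mol

Step 1: Use the two-temperature Arrhenius form: ln(k₂/k₁) = -Eₐ/R × (1/T₂ - 1/T₁)
Step 2: ln(k₂/k₁) = ln(1.299e-03/2.216e-01) = ln(0.00586191) = -5.13928
Step 3: 1/T₂ - 1/T₁ = 1/248 - 1/335 = 1.047183e-03 K⁻¹
Step 4: Eₐ = -R × ln(k₂/k₁) / (1/T₂ - 1/T₁) = -8.314 × -5.13928 / 1.047183e-03
Step 5: Eₐ = 4.0803e+04 J/mol = 40.8 kJ/mol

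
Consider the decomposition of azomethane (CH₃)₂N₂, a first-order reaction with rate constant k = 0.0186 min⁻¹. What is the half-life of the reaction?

37.27 min

Step 1: For a first-order reaction, t₁/₂ = ln(2)/k
Step 2: t₁/₂ = ln(2)/0.0186
Step 3: t₁/₂ = 0.6931/0.0186 = 37.27 min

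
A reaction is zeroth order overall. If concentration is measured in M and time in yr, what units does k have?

M·yr⁻¹

Step 1: For overall order n, rate = k × (concentration)^n.
Step 2: Rate has units M·yr⁻¹; concentration term has units M^0.
Step 3: k = rate / (concentration)^n, so units of k = M^(1-0)·yr⁻¹ = M·yr⁻¹.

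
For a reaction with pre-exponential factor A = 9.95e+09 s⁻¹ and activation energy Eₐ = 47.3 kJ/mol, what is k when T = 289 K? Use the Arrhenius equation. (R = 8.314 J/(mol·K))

2.81e+01 s⁻¹

Step 1: Use the Arrhenius equation: k = A × exp(-Eₐ/RT)
Step 2: Convert Eₐ to J/mol: 47.3 kJ/mol = 47300 J/mol
Step 3: Calculate the exponent: -Eₐ/(RT) = -47300/(8.314 × 289) = -19.68581
Step 4: k = 9.95e+09 × exp(-19.68581)
Step 5: k = 9.95e+09 × 2.82203e-09 = 2.8079e+01 s⁻¹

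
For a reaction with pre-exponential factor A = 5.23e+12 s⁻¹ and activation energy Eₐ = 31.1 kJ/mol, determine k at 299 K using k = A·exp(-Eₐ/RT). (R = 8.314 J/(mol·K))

1.93e+07 s⁻¹

Step 1: Use the Arrhenius equation: k = A × exp(-Eₐ/RT)
Step 2: Convert Eₐ to J/mol: 31.1 kJ/mol = 31100 J/mol
Step 3: Calculate the exponent: -Eₐ/(RT) = -31100/(8.314 × 299) = -12.51063
Step 4: k = 5.23e+12 × exp(-12.51063)
Step 5: k = 5.23e+12 × 3.68725e-06 = 1.9284e+07 s⁻¹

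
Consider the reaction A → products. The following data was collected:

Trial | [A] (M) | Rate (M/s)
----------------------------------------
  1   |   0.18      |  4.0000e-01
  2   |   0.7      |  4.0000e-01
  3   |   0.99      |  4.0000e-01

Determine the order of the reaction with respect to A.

zeroth order (0)

Step 1: Compare trials - when concentration changes, rate stays constant.
Step 2: rate₂/rate₁ = 4.0000e-01/4.0000e-01 = 1
Step 3: [A]₂/[A]₁ = 0.7/0.18 = 3.889
Step 4: Since rate ratio ≈ (conc ratio)^0, the reaction is zeroth order.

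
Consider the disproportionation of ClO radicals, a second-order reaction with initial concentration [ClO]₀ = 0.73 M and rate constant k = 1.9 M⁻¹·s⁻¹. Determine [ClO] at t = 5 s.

0.092 M

Step 1: For a second-order reaction: 1/[ClO] = 1/[ClO]₀ + kt
Step 2: 1/[ClO] = 1/0.73 + 1.9 × 5
Step 3: 1/[ClO] = 1.37 + 9.5 = 10.87
Step 4: [ClO] = 1/10.87 = 0.092 M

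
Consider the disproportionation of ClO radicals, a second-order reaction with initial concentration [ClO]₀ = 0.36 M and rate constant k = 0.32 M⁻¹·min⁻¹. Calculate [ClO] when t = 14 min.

0.1378 M

Step 1: For a second-order reaction: 1/[ClO] = 1/[ClO]₀ + kt
Step 2: 1/[ClO] = 1/0.36 + 0.32 × 14
Step 3: 1/[ClO] = 2.778 + 4.48 = 7.258
Step 4: [ClO] = 1/7.258 = 0.1378 M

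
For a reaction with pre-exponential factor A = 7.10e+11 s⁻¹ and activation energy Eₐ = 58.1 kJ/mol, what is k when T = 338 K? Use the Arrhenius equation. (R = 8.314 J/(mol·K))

7.45e+02 s⁻¹

Step 1: Use the Arrhenius equation: k = A × exp(-Eₐ/RT)
Step 2: Convert Eₐ to J/mol: 58.1 kJ/mol = 58100 J/mol
Step 3: Calculate the exponent: -Eₐ/(RT) = -58100/(8.314 × 338) = -20.67519
Step 4: k = 7.10e+11 × exp(-20.67519)
Step 5: k = 7.10e+11 × 1.04925e-09 = 7.4497e+02 s⁻¹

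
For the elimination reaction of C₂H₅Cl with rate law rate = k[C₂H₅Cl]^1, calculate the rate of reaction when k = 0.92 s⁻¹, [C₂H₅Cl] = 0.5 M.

0.46 M/s

Step 1: Identify the rate law: rate = k[C₂H₅Cl]^1
Step 2: Substitute values: rate = 0.92 × (0.5)^1
Step 3: Calculate: rate = 0.92 × 0.5 = 0.46 M/s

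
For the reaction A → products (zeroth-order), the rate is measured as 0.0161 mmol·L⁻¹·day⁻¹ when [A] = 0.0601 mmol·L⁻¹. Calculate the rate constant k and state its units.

0.0161 mmol·L⁻¹·day⁻¹

Step 1: For a zeroth-order reaction, rate = k (independent of concentration).
Step 2: k = rate = 0.0161 mmol·L⁻¹·day⁻¹.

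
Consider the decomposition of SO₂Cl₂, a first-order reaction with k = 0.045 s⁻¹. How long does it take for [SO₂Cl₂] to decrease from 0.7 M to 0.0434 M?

61.79 s

Step 1: For first-order: t = ln([SO₂Cl₂]₀/[SO₂Cl₂])/k
Step 2: t = ln(0.7/0.0434)/0.045
Step 3: t = ln(16.13)/0.045
Step 4: t = 2.781/0.045 = 61.79 s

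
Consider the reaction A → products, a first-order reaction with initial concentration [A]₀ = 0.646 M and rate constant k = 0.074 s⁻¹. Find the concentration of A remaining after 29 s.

0.07555 M

Step 1: For a first-order reaction: [A] = [A]₀ × e^(-kt)
Step 2: [A] = 0.646 × e^(-0.074 × 29)
Step 3: [A] = 0.646 × e^(-2.146)
Step 4: [A] = 0.646 × 0.116951 = 0.07555 M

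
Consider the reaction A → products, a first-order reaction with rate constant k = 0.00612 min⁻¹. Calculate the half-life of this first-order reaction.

113.3 min

Step 1: For a first-order reaction, t₁/₂ = ln(2)/k
Step 2: t₁/₂ = ln(2)/0.00612
Step 3: t₁/₂ = 0.6931/0.00612 = 113.3 min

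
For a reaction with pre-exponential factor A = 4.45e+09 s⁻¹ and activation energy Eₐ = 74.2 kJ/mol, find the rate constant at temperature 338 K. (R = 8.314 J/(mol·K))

1.52e-02 s⁻¹

Step 1: Use the Arrhenius equation: k = A × exp(-Eₐ/RT)
Step 2: Convert Eₐ to J/mol: 74.2 kJ/mol = 74200 J/mol
Step 3: Calculate the exponent: -Eₐ/(RT) = -74200/(8.314 × 338) = -26.40445
Step 4: k = 4.45e+09 × exp(-26.40445)
Step 5: k = 4.45e+09 × 3.40952e-12 = 1.5172e-02 s⁻¹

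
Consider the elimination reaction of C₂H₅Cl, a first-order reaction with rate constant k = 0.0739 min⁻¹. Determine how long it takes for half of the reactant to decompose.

9.38 min

Step 1: For a first-order reaction, t₁/₂ = ln(2)/k
Step 2: t₁/₂ = ln(2)/0.0739
Step 3: t₁/₂ = 0.6931/0.0739 = 9.38 min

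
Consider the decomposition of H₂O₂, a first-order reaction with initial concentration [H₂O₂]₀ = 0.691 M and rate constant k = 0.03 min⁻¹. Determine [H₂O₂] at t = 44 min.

0.1846 M

Step 1: For a first-order reaction: [H₂O₂] = [H₂O₂]₀ × e^(-kt)
Step 2: [H₂O₂] = 0.691 × e^(-0.03 × 44)
Step 3: [H₂O₂] = 0.691 × e^(-1.32)
Step 4: [H₂O₂] = 0.691 × 0.267135 = 0.1846 M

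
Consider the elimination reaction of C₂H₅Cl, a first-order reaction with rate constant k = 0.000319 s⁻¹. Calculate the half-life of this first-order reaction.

2173 s

Step 1: For a first-order reaction, t₁/₂ = ln(2)/k
Step 2: t₁/₂ = ln(2)/0.000319
Step 3: t₁/₂ = 0.6931/0.000319 = 2173 s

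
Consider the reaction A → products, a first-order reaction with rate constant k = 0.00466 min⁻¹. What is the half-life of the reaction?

148.7 min

Step 1: For a first-order reaction, t₁/₂ = ln(2)/k
Step 2: t₁/₂ = ln(2)/0.00466
Step 3: t₁/₂ = 0.6931/0.00466 = 148.7 min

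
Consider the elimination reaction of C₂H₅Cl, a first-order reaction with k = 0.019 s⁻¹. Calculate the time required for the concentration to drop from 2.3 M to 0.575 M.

72.96 s

Step 1: For first-order: t = ln([C₂H₅Cl]₀/[C₂H₅Cl])/k
Step 2: t = ln(2.3/0.575)/0.019
Step 3: t = ln(4)/0.019
Step 4: t = 1.386/0.019 = 72.96 s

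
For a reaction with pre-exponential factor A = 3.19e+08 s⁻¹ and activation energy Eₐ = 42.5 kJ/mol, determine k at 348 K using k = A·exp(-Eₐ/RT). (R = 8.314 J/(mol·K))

1.33e+02 s⁻¹

Step 1: Use the Arrhenius equation: k = A × exp(-Eₐ/RT)
Step 2: Convert Eₐ to J/mol: 42.5 kJ/mol = 42500 J/mol
Step 3: Calculate the exponent: -Eₐ/(RT) = -42500/(8.314 × 348) = -14.68925
Step 4: k = 3.19e+08 × exp(-14.68925)
Step 5: k = 3.19e+08 × 4.17388e-07 = 1.3315e+02 s⁻¹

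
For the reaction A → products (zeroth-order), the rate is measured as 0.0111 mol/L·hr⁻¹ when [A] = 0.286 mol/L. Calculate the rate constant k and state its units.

0.0111 mol/L·hr⁻¹

Step 1: For a zeroth-order reaction, rate = k (independent of concentration).
Step 2: k = rate = 0.0111 mol/L·hr⁻¹.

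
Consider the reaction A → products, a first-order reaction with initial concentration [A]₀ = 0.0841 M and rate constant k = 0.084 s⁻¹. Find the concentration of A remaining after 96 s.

2.646e-05 M

Step 1: For a first-order reaction: [A] = [A]₀ × e^(-kt)
Step 2: [A] = 0.0841 × e^(-0.084 × 96)
Step 3: [A] = 0.0841 × e^(-8.064)
Step 4: [A] = 0.0841 × 0.000314666 = 2.646e-05 M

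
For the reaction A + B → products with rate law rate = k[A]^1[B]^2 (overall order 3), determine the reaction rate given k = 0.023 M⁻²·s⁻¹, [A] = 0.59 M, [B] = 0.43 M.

0.002509 M/s

Step 1: The rate law is rate = k[A]^1[B]^2, overall order = 1+2 = 3
Step 2: Substitute values: rate = 0.023 × (0.59)^1 × (0.43)^2
Step 3: rate = 0.023 × 0.59 × 0.1849 = 0.00250909 M/s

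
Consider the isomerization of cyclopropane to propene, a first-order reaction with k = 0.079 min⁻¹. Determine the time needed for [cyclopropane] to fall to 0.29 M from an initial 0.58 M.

8.774 min

Step 1: For first-order: t = ln([cyclopropane]₀/[cyclopropane])/k
Step 2: t = ln(0.58/0.29)/0.079
Step 3: t = ln(2)/0.079
Step 4: t = 0.6931/0.079 = 8.774 min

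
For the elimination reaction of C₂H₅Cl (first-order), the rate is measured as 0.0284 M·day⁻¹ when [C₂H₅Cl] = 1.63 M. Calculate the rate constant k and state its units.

0.01742 day⁻¹

Step 1: rate = k[C₂H₅Cl]^1, so k = rate / [C₂H₅Cl]^1.
Step 2: k = 0.0284 / (1.63)^1 = 0.0284 / 1.63.
Step 3: k = 0.01742 day⁻¹.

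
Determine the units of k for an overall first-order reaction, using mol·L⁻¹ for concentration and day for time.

day⁻¹

Step 1: For overall order n, rate = k × (concentration)^n.
Step 2: Rate has units mol·L⁻¹·day⁻¹; concentration term has units (mol·L⁻¹)^1.
Step 3: k = rate / (concentration)^n, so units of k = (mol·L⁻¹)^(1-1)·day⁻¹ = day⁻¹.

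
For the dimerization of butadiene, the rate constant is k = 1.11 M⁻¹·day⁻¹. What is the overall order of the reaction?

second order (2)

Step 1: The units of k for an nth-order reaction are (concentration)^(1-n)·(time)⁻¹.
Step 2: Here k has units M⁻¹·day⁻¹, so the concentration exponent is -1.
Step 3: 1 - n = -1 ⇒ n = 2. The reaction is second order.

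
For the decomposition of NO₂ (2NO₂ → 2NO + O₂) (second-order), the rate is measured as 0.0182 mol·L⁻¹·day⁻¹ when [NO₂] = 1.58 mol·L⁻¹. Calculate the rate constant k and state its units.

0.00729 (mol·L⁻¹)⁻¹·day⁻¹

Step 1: rate = k[NO₂]^2, so k = rate / [NO₂]^2.
Step 2: k = 0.0182 / (1.58)^2 = 0.0182 / 2.496.
Step 3: k = 0.00729 (mol·L⁻¹)⁻¹·day⁻¹.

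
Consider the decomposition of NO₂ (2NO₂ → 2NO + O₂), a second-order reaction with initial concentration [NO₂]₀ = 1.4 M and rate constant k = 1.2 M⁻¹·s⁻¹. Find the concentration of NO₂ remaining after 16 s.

0.05022 M

Step 1: For a second-order reaction: 1/[NO₂] = 1/[NO₂]₀ + kt
Step 2: 1/[NO₂] = 1/1.4 + 1.2 × 16
Step 3: 1/[NO₂] = 0.7143 + 19.2 = 19.91
Step 4: [NO₂] = 1/19.91 = 0.05022 M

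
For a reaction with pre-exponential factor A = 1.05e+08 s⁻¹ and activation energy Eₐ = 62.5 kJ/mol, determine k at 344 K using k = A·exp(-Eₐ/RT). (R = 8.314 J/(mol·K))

3.39e-02 s⁻¹

Step 1: Use the Arrhenius equation: k = A × exp(-Eₐ/RT)
Step 2: Convert Eₐ to J/mol: 62.5 kJ/mol = 62500 J/mol
Step 3: Calculate the exponent: -Eₐ/(RT) = -62500/(8.314 × 344) = -21.85302
Step 4: k = 1.05e+08 × exp(-21.85302)
Step 5: k = 1.05e+08 × 3.23113e-10 = 3.3927e-02 s⁻¹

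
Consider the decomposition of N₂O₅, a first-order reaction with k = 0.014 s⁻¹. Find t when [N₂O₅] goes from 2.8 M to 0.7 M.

99.02 s

Step 1: For first-order: t = ln([N₂O₅]₀/[N₂O₅])/k
Step 2: t = ln(2.8/0.7)/0.014
Step 3: t = ln(4)/0.014
Step 4: t = 1.386/0.014 = 99.02 s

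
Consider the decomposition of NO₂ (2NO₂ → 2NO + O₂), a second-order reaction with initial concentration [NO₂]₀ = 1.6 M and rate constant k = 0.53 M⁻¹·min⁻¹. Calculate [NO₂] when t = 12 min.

0.1432 M

Step 1: For a second-order reaction: 1/[NO₂] = 1/[NO₂]₀ + kt
Step 2: 1/[NO₂] = 1/1.6 + 0.53 × 12
Step 3: 1/[NO₂] = 0.625 + 6.36 = 6.985
Step 4: [NO₂] = 1/6.985 = 0.1432 M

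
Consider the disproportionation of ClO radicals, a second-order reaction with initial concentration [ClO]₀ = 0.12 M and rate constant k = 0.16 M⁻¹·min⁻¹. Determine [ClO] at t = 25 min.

0.08108 M

Step 1: For a second-order reaction: 1/[ClO] = 1/[ClO]₀ + kt
Step 2: 1/[ClO] = 1/0.12 + 0.16 × 25
Step 3: 1/[ClO] = 8.333 + 4 = 12.33
Step 4: [ClO] = 1/12.33 = 0.08108 M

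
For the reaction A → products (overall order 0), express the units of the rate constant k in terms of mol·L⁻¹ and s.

mol·L⁻¹·s⁻¹

Step 1: For overall order n, rate = k × (concentration)^n.
Step 2: Rate has units mol·L⁻¹·s⁻¹; concentration term has units (mol·L⁻¹)^0.
Step 3: k = rate / (concentration)^n, so units of k = (mol·L⁻¹)^(1-0)·s⁻¹ = mol·L⁻¹·s⁻¹.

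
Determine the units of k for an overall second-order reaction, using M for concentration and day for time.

M⁻¹·day⁻¹

Step 1: For overall order n, rate = k × (concentration)^n.
Step 2: Rate has units M·day⁻¹; concentration term has units M^2.
Step 3: k = rate / (concentration)^n, so units of k = M^(1-2)·day⁻¹ = M⁻¹·day⁻¹.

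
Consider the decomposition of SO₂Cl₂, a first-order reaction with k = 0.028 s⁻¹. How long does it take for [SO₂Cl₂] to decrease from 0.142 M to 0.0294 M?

56.24 s

Step 1: For first-order: t = ln([SO₂Cl₂]₀/[SO₂Cl₂])/k
Step 2: t = ln(0.142/0.0294)/0.028
Step 3: t = ln(4.83)/0.028
Step 4: t = 1.575/0.028 = 56.24 s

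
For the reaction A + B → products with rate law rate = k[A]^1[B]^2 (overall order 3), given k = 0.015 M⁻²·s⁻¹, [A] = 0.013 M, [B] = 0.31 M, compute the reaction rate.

1.874e-05 M/s

Step 1: The rate law is rate = k[A]^1[B]^2, overall order = 1+2 = 3
Step 2: Substitute values: rate = 0.015 × (0.013)^1 × (0.31)^2
Step 3: rate = 0.015 × 0.013 × 0.0961 = 1.87395e-05 M/s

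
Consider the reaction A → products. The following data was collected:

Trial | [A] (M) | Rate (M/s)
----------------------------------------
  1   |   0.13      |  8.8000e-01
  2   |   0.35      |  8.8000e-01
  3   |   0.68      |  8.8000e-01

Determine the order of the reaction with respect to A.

zeroth order (0)

Step 1: Compare trials - when concentration changes, rate stays constant.
Step 2: rate₂/rate₁ = 8.8000e-01/8.8000e-01 = 1
Step 3: [A]₂/[A]₁ = 0.35/0.13 = 2.692
Step 4: Since rate ratio ≈ (conc ratio)^0, the reaction is zeroth order.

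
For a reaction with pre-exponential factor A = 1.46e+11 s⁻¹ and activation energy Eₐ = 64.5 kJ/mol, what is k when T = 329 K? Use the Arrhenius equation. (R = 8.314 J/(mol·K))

8.38e+00 s⁻¹

Step 1: Use the Arrhenius equation: k = A × exp(-Eₐ/RT)
Step 2: Convert Eₐ to J/mol: 64.5 kJ/mol = 64500 J/mol
Step 3: Calculate the exponent: -Eₐ/(RT) = -64500/(8.314 × 329) = -23.58054
Step 4: k = 1.46e+11 × exp(-23.58054)
Step 5: k = 1.46e+11 × 5.74251e-11 = 8.3841e+00 s⁻¹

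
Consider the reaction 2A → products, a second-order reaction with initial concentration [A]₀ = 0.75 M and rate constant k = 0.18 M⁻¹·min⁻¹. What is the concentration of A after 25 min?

0.1714 M

Step 1: For a second-order reaction: 1/[A] = 1/[A]₀ + kt
Step 2: 1/[A] = 1/0.75 + 0.18 × 25
Step 3: 1/[A] = 1.333 + 4.5 = 5.833
Step 4: [A] = 1/5.833 = 0.1714 M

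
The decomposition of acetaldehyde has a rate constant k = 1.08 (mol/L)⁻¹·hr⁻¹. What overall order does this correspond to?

second order (2)

Step 1: The units of k for an nth-order reaction are (concentration)^(1-n)·(time)⁻¹.
Step 2: Here k has units (mol/L)⁻¹·hr⁻¹, so the concentration exponent is -1.
Step 3: 1 - n = -1 ⇒ n = 2. The reaction is second order.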